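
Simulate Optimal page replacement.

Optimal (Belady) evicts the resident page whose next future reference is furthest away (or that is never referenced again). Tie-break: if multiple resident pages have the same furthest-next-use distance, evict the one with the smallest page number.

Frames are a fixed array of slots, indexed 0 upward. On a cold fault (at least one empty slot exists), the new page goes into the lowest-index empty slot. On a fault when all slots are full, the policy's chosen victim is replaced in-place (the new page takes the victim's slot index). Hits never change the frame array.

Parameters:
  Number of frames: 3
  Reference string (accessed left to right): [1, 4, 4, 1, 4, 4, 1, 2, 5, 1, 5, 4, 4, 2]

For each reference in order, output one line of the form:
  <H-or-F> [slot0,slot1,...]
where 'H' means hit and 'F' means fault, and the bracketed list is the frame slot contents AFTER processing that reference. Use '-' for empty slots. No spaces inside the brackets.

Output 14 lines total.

F [1,-,-]
F [1,4,-]
H [1,4,-]
H [1,4,-]
H [1,4,-]
H [1,4,-]
H [1,4,-]
F [1,4,2]
F [1,4,5]
H [1,4,5]
H [1,4,5]
H [1,4,5]
H [1,4,5]
F [2,4,5]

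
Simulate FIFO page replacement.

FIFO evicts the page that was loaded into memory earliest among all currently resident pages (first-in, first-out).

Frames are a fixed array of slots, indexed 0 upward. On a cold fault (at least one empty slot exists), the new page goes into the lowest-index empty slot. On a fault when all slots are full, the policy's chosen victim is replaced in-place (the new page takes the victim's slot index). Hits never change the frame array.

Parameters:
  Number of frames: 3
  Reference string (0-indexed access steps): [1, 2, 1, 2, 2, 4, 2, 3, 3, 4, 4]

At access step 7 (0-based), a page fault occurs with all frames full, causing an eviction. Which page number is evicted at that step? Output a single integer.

Step 0: ref 1 -> FAULT, frames=[1,-,-]
Step 1: ref 2 -> FAULT, frames=[1,2,-]
Step 2: ref 1 -> HIT, frames=[1,2,-]
Step 3: ref 2 -> HIT, frames=[1,2,-]
Step 4: ref 2 -> HIT, frames=[1,2,-]
Step 5: ref 4 -> FAULT, frames=[1,2,4]
Step 6: ref 2 -> HIT, frames=[1,2,4]
Step 7: ref 3 -> FAULT, evict 1, frames=[3,2,4]
At step 7: evicted page 1

Answer: 1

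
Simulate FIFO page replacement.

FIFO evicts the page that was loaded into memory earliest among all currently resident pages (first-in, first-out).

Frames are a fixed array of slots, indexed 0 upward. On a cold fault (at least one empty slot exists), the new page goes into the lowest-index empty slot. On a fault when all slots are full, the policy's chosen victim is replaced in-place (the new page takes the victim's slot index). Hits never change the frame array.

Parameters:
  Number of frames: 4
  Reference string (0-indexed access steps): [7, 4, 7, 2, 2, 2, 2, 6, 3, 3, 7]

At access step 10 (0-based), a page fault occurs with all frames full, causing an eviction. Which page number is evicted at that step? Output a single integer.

Answer: 4

Derivation:
Step 0: ref 7 -> FAULT, frames=[7,-,-,-]
Step 1: ref 4 -> FAULT, frames=[7,4,-,-]
Step 2: ref 7 -> HIT, frames=[7,4,-,-]
Step 3: ref 2 -> FAULT, frames=[7,4,2,-]
Step 4: ref 2 -> HIT, frames=[7,4,2,-]
Step 5: ref 2 -> HIT, frames=[7,4,2,-]
Step 6: ref 2 -> HIT, frames=[7,4,2,-]
Step 7: ref 6 -> FAULT, frames=[7,4,2,6]
Step 8: ref 3 -> FAULT, evict 7, frames=[3,4,2,6]
Step 9: ref 3 -> HIT, frames=[3,4,2,6]
Step 10: ref 7 -> FAULT, evict 4, frames=[3,7,2,6]
At step 10: evicted page 4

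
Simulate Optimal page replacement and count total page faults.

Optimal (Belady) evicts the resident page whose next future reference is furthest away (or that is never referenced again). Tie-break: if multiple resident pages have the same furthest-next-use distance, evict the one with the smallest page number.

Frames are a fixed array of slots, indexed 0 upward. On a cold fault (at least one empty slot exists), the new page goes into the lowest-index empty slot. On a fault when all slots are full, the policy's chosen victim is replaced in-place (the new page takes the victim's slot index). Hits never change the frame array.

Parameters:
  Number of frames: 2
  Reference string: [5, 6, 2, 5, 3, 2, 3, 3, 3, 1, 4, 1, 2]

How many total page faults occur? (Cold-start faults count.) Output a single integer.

Answer: 7

Derivation:
Step 0: ref 5 → FAULT, frames=[5,-]
Step 1: ref 6 → FAULT, frames=[5,6]
Step 2: ref 2 → FAULT (evict 6), frames=[5,2]
Step 3: ref 5 → HIT, frames=[5,2]
Step 4: ref 3 → FAULT (evict 5), frames=[3,2]
Step 5: ref 2 → HIT, frames=[3,2]
Step 6: ref 3 → HIT, frames=[3,2]
Step 7: ref 3 → HIT, frames=[3,2]
Step 8: ref 3 → HIT, frames=[3,2]
Step 9: ref 1 → FAULT (evict 3), frames=[1,2]
Step 10: ref 4 → FAULT (evict 2), frames=[1,4]
Step 11: ref 1 → HIT, frames=[1,4]
Step 12: ref 2 → FAULT (evict 1), frames=[2,4]
Total faults: 7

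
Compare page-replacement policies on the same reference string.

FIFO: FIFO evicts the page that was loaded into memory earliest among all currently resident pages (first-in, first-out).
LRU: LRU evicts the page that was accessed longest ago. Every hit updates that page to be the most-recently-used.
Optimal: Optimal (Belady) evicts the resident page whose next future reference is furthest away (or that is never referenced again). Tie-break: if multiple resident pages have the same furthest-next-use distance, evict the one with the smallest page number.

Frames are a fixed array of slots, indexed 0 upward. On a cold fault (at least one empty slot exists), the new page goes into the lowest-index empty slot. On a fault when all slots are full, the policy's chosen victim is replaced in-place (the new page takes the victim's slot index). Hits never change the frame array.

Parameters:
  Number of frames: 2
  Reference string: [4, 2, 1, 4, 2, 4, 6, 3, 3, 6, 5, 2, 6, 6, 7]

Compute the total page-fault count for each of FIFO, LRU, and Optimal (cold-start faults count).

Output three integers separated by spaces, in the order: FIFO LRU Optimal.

--- FIFO ---
  step 0: ref 4 -> FAULT, frames=[4,-] (faults so far: 1)
  step 1: ref 2 -> FAULT, frames=[4,2] (faults so far: 2)
  step 2: ref 1 -> FAULT, evict 4, frames=[1,2] (faults so far: 3)
  step 3: ref 4 -> FAULT, evict 2, frames=[1,4] (faults so far: 4)
  step 4: ref 2 -> FAULT, evict 1, frames=[2,4] (faults so far: 5)
  step 5: ref 4 -> HIT, frames=[2,4] (faults so far: 5)
  step 6: ref 6 -> FAULT, evict 4, frames=[2,6] (faults so far: 6)
  step 7: ref 3 -> FAULT, evict 2, frames=[3,6] (faults so far: 7)
  step 8: ref 3 -> HIT, frames=[3,6] (faults so far: 7)
  step 9: ref 6 -> HIT, frames=[3,6] (faults so far: 7)
  step 10: ref 5 -> FAULT, evict 6, frames=[3,5] (faults so far: 8)
  step 11: ref 2 -> FAULT, evict 3, frames=[2,5] (faults so far: 9)
  step 12: ref 6 -> FAULT, evict 5, frames=[2,6] (faults so far: 10)
  step 13: ref 6 -> HIT, frames=[2,6] (faults so far: 10)
  step 14: ref 7 -> FAULT, evict 2, frames=[7,6] (faults so far: 11)
  FIFO total faults: 11
--- LRU ---
  step 0: ref 4 -> FAULT, frames=[4,-] (faults so far: 1)
  step 1: ref 2 -> FAULT, frames=[4,2] (faults so far: 2)
  step 2: ref 1 -> FAULT, evict 4, frames=[1,2] (faults so far: 3)
  step 3: ref 4 -> FAULT, evict 2, frames=[1,4] (faults so far: 4)
  step 4: ref 2 -> FAULT, evict 1, frames=[2,4] (faults so far: 5)
  step 5: ref 4 -> HIT, frames=[2,4] (faults so far: 5)
  step 6: ref 6 -> FAULT, evict 2, frames=[6,4] (faults so far: 6)
  step 7: ref 3 -> FAULT, evict 4, frames=[6,3] (faults so far: 7)
  step 8: ref 3 -> HIT, frames=[6,3] (faults so far: 7)
  step 9: ref 6 -> HIT, frames=[6,3] (faults so far: 7)
  step 10: ref 5 -> FAULT, evict 3, frames=[6,5] (faults so far: 8)
  step 11: ref 2 -> FAULT, evict 6, frames=[2,5] (faults so far: 9)
  step 12: ref 6 -> FAULT, evict 5, frames=[2,6] (faults so far: 10)
  step 13: ref 6 -> HIT, frames=[2,6] (faults so far: 10)
  step 14: ref 7 -> FAULT, evict 2, frames=[7,6] (faults so far: 11)
  LRU total faults: 11
--- Optimal ---
  step 0: ref 4 -> FAULT, frames=[4,-] (faults so far: 1)
  step 1: ref 2 -> FAULT, frames=[4,2] (faults so far: 2)
  step 2: ref 1 -> FAULT, evict 2, frames=[4,1] (faults so far: 3)
  step 3: ref 4 -> HIT, frames=[4,1] (faults so far: 3)
  step 4: ref 2 -> FAULT, evict 1, frames=[4,2] (faults so far: 4)
  step 5: ref 4 -> HIT, frames=[4,2] (faults so far: 4)
  step 6: ref 6 -> FAULT, evict 4, frames=[6,2] (faults so far: 5)
  step 7: ref 3 -> FAULT, evict 2, frames=[6,3] (faults so far: 6)
  step 8: ref 3 -> HIT, frames=[6,3] (faults so far: 6)
  step 9: ref 6 -> HIT, frames=[6,3] (faults so far: 6)
  step 10: ref 5 -> FAULT, evict 3, frames=[6,5] (faults so far: 7)
  step 11: ref 2 -> FAULT, evict 5, frames=[6,2] (faults so far: 8)
  step 12: ref 6 -> HIT, frames=[6,2] (faults so far: 8)
  step 13: ref 6 -> HIT, frames=[6,2] (faults so far: 8)
  step 14: ref 7 -> FAULT, evict 2, frames=[6,7] (faults so far: 9)
  Optimal total faults: 9

Answer: 11 11 9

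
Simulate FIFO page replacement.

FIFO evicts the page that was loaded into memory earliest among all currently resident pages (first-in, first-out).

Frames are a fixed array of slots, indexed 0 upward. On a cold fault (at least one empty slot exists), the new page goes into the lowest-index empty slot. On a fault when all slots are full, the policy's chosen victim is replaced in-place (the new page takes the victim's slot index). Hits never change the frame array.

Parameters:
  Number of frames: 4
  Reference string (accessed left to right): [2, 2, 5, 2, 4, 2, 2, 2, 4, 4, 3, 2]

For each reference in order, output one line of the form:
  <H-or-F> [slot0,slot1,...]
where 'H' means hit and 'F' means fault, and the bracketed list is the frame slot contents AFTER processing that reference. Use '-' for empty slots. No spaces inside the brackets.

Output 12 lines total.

F [2,-,-,-]
H [2,-,-,-]
F [2,5,-,-]
H [2,5,-,-]
F [2,5,4,-]
H [2,5,4,-]
H [2,5,4,-]
H [2,5,4,-]
H [2,5,4,-]
H [2,5,4,-]
F [2,5,4,3]
H [2,5,4,3]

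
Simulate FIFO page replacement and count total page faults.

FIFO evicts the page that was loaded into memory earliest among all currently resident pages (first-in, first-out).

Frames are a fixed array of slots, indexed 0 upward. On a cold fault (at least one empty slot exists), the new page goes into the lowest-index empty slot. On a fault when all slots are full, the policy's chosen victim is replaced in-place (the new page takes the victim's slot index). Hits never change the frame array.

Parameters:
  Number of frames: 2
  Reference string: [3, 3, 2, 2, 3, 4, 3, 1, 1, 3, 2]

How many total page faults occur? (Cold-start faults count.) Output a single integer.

Answer: 6

Derivation:
Step 0: ref 3 → FAULT, frames=[3,-]
Step 1: ref 3 → HIT, frames=[3,-]
Step 2: ref 2 → FAULT, frames=[3,2]
Step 3: ref 2 → HIT, frames=[3,2]
Step 4: ref 3 → HIT, frames=[3,2]
Step 5: ref 4 → FAULT (evict 3), frames=[4,2]
Step 6: ref 3 → FAULT (evict 2), frames=[4,3]
Step 7: ref 1 → FAULT (evict 4), frames=[1,3]
Step 8: ref 1 → HIT, frames=[1,3]
Step 9: ref 3 → HIT, frames=[1,3]
Step 10: ref 2 → FAULT (evict 3), frames=[1,2]
Total faults: 6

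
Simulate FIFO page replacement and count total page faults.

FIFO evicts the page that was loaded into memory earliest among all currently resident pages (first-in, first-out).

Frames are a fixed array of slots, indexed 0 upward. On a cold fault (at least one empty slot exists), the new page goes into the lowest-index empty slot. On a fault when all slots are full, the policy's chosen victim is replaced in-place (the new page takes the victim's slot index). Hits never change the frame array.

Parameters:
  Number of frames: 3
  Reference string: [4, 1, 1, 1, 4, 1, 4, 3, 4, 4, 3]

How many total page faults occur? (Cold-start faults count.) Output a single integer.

Answer: 3

Derivation:
Step 0: ref 4 → FAULT, frames=[4,-,-]
Step 1: ref 1 → FAULT, frames=[4,1,-]
Step 2: ref 1 → HIT, frames=[4,1,-]
Step 3: ref 1 → HIT, frames=[4,1,-]
Step 4: ref 4 → HIT, frames=[4,1,-]
Step 5: ref 1 → HIT, frames=[4,1,-]
Step 6: ref 4 → HIT, frames=[4,1,-]
Step 7: ref 3 → FAULT, frames=[4,1,3]
Step 8: ref 4 → HIT, frames=[4,1,3]
Step 9: ref 4 → HIT, frames=[4,1,3]
Step 10: ref 3 → HIT, frames=[4,1,3]
Total faults: 3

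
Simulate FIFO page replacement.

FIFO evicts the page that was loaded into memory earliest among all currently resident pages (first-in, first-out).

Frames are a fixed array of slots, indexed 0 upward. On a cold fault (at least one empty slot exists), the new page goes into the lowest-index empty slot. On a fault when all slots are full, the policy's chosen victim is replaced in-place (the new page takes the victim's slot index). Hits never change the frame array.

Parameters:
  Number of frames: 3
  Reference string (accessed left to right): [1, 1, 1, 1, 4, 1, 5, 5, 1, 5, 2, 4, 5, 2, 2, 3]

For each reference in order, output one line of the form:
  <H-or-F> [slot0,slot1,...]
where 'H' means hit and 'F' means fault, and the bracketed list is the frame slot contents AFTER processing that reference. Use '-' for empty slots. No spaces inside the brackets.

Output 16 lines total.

F [1,-,-]
H [1,-,-]
H [1,-,-]
H [1,-,-]
F [1,4,-]
H [1,4,-]
F [1,4,5]
H [1,4,5]
H [1,4,5]
H [1,4,5]
F [2,4,5]
H [2,4,5]
H [2,4,5]
H [2,4,5]
H [2,4,5]
F [2,3,5]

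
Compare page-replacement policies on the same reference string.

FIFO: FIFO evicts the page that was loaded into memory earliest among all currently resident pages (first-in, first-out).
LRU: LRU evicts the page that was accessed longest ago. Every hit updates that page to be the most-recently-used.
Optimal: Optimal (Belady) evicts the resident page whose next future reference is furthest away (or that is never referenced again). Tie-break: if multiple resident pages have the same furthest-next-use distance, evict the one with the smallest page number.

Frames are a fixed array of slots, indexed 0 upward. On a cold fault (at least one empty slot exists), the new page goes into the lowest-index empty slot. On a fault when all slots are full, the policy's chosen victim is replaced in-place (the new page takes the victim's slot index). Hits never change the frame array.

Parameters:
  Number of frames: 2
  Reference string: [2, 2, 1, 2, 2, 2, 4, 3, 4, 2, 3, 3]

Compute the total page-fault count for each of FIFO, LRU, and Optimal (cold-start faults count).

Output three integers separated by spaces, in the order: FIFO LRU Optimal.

Answer: 5 6 5

Derivation:
--- FIFO ---
  step 0: ref 2 -> FAULT, frames=[2,-] (faults so far: 1)
  step 1: ref 2 -> HIT, frames=[2,-] (faults so far: 1)
  step 2: ref 1 -> FAULT, frames=[2,1] (faults so far: 2)
  step 3: ref 2 -> HIT, frames=[2,1] (faults so far: 2)
  step 4: ref 2 -> HIT, frames=[2,1] (faults so far: 2)
  step 5: ref 2 -> HIT, frames=[2,1] (faults so far: 2)
  step 6: ref 4 -> FAULT, evict 2, frames=[4,1] (faults so far: 3)
  step 7: ref 3 -> FAULT, evict 1, frames=[4,3] (faults so far: 4)
  step 8: ref 4 -> HIT, frames=[4,3] (faults so far: 4)
  step 9: ref 2 -> FAULT, evict 4, frames=[2,3] (faults so far: 5)
  step 10: ref 3 -> HIT, frames=[2,3] (faults so far: 5)
  step 11: ref 3 -> HIT, frames=[2,3] (faults so far: 5)
  FIFO total faults: 5
--- LRU ---
  step 0: ref 2 -> FAULT, frames=[2,-] (faults so far: 1)
  step 1: ref 2 -> HIT, frames=[2,-] (faults so far: 1)
  step 2: ref 1 -> FAULT, frames=[2,1] (faults so far: 2)
  step 3: ref 2 -> HIT, frames=[2,1] (faults so far: 2)
  step 4: ref 2 -> HIT, frames=[2,1] (faults so far: 2)
  step 5: ref 2 -> HIT, frames=[2,1] (faults so far: 2)
  step 6: ref 4 -> FAULT, evict 1, frames=[2,4] (faults so far: 3)
  step 7: ref 3 -> FAULT, evict 2, frames=[3,4] (faults so far: 4)
  step 8: ref 4 -> HIT, frames=[3,4] (faults so far: 4)
  step 9: ref 2 -> FAULT, evict 3, frames=[2,4] (faults so far: 5)
  step 10: ref 3 -> FAULT, evict 4, frames=[2,3] (faults so far: 6)
  step 11: ref 3 -> HIT, frames=[2,3] (faults so far: 6)
  LRU total faults: 6
--- Optimal ---
  step 0: ref 2 -> FAULT, frames=[2,-] (faults so far: 1)
  step 1: ref 2 -> HIT, frames=[2,-] (faults so far: 1)
  step 2: ref 1 -> FAULT, frames=[2,1] (faults so far: 2)
  step 3: ref 2 -> HIT, frames=[2,1] (faults so far: 2)
  step 4: ref 2 -> HIT, frames=[2,1] (faults so far: 2)
  step 5: ref 2 -> HIT, frames=[2,1] (faults so far: 2)
  step 6: ref 4 -> FAULT, evict 1, frames=[2,4] (faults so far: 3)
  step 7: ref 3 -> FAULT, evict 2, frames=[3,4] (faults so far: 4)
  step 8: ref 4 -> HIT, frames=[3,4] (faults so far: 4)
  step 9: ref 2 -> FAULT, evict 4, frames=[3,2] (faults so far: 5)
  step 10: ref 3 -> HIT, frames=[3,2] (faults so far: 5)
  step 11: ref 3 -> HIT, frames=[3,2] (faults so far: 5)
  Optimal total faults: 5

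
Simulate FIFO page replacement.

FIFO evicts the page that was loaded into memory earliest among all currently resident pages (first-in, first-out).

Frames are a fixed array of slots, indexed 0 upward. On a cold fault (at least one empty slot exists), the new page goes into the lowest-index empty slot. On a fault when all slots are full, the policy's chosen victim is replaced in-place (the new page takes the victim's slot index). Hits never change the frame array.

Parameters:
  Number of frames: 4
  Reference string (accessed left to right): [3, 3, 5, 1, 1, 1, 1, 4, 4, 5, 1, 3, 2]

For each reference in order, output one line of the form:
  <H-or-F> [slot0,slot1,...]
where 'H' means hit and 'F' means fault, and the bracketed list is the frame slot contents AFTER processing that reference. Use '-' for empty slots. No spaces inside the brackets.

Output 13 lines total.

F [3,-,-,-]
H [3,-,-,-]
F [3,5,-,-]
F [3,5,1,-]
H [3,5,1,-]
H [3,5,1,-]
H [3,5,1,-]
F [3,5,1,4]
H [3,5,1,4]
H [3,5,1,4]
H [3,5,1,4]
H [3,5,1,4]
F [2,5,1,4]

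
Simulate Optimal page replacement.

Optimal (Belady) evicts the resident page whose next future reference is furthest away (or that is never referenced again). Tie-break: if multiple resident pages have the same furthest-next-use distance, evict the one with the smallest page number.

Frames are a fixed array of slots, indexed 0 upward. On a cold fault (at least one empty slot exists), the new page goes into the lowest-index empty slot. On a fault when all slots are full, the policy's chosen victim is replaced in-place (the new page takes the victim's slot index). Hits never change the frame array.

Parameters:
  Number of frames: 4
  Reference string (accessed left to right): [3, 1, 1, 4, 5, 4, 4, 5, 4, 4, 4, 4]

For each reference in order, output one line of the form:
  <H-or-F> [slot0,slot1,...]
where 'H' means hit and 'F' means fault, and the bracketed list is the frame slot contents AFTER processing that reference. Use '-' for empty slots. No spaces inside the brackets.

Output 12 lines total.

F [3,-,-,-]
F [3,1,-,-]
H [3,1,-,-]
F [3,1,4,-]
F [3,1,4,5]
H [3,1,4,5]
H [3,1,4,5]
H [3,1,4,5]
H [3,1,4,5]
H [3,1,4,5]
H [3,1,4,5]
H [3,1,4,5]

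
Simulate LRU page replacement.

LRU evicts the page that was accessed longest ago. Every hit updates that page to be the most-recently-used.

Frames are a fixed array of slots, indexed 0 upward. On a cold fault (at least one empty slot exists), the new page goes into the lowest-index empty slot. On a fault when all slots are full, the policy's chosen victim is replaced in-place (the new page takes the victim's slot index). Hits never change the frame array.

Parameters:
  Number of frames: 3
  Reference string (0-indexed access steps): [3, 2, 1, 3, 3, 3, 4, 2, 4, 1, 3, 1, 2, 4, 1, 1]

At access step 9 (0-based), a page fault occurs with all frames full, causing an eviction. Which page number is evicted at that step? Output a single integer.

Step 0: ref 3 -> FAULT, frames=[3,-,-]
Step 1: ref 2 -> FAULT, frames=[3,2,-]
Step 2: ref 1 -> FAULT, frames=[3,2,1]
Step 3: ref 3 -> HIT, frames=[3,2,1]
Step 4: ref 3 -> HIT, frames=[3,2,1]
Step 5: ref 3 -> HIT, frames=[3,2,1]
Step 6: ref 4 -> FAULT, evict 2, frames=[3,4,1]
Step 7: ref 2 -> FAULT, evict 1, frames=[3,4,2]
Step 8: ref 4 -> HIT, frames=[3,4,2]
Step 9: ref 1 -> FAULT, evict 3, frames=[1,4,2]
At step 9: evicted page 3

Answer: 3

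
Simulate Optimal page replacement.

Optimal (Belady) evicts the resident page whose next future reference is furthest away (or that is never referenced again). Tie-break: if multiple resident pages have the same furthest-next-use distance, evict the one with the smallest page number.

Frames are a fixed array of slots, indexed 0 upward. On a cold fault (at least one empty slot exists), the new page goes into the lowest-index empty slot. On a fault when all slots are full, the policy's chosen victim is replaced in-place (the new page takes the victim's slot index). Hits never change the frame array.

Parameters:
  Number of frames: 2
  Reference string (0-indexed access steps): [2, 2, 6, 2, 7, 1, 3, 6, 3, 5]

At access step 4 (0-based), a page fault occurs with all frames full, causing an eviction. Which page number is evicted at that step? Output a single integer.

Answer: 2

Derivation:
Step 0: ref 2 -> FAULT, frames=[2,-]
Step 1: ref 2 -> HIT, frames=[2,-]
Step 2: ref 6 -> FAULT, frames=[2,6]
Step 3: ref 2 -> HIT, frames=[2,6]
Step 4: ref 7 -> FAULT, evict 2, frames=[7,6]
At step 4: evicted page 2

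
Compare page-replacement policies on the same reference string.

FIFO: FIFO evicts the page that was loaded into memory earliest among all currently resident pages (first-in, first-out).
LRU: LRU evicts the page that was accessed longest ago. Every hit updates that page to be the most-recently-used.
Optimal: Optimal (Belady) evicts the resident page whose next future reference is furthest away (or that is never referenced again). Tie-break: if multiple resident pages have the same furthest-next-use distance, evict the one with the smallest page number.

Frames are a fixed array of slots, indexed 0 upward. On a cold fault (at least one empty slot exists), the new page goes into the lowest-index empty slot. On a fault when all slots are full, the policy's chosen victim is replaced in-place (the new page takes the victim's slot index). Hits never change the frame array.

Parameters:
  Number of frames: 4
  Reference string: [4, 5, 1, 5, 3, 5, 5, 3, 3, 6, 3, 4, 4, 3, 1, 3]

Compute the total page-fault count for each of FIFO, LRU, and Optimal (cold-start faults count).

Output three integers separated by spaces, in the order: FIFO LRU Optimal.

Answer: 6 7 5

Derivation:
--- FIFO ---
  step 0: ref 4 -> FAULT, frames=[4,-,-,-] (faults so far: 1)
  step 1: ref 5 -> FAULT, frames=[4,5,-,-] (faults so far: 2)
  step 2: ref 1 -> FAULT, frames=[4,5,1,-] (faults so far: 3)
  step 3: ref 5 -> HIT, frames=[4,5,1,-] (faults so far: 3)
  step 4: ref 3 -> FAULT, frames=[4,5,1,3] (faults so far: 4)
  step 5: ref 5 -> HIT, frames=[4,5,1,3] (faults so far: 4)
  step 6: ref 5 -> HIT, frames=[4,5,1,3] (faults so far: 4)
  step 7: ref 3 -> HIT, frames=[4,5,1,3] (faults so far: 4)
  step 8: ref 3 -> HIT, frames=[4,5,1,3] (faults so far: 4)
  step 9: ref 6 -> FAULT, evict 4, frames=[6,5,1,3] (faults so far: 5)
  step 10: ref 3 -> HIT, frames=[6,5,1,3] (faults so far: 5)
  step 11: ref 4 -> FAULT, evict 5, frames=[6,4,1,3] (faults so far: 6)
  step 12: ref 4 -> HIT, frames=[6,4,1,3] (faults so far: 6)
  step 13: ref 3 -> HIT, frames=[6,4,1,3] (faults so far: 6)
  step 14: ref 1 -> HIT, frames=[6,4,1,3] (faults so far: 6)
  step 15: ref 3 -> HIT, frames=[6,4,1,3] (faults so far: 6)
  FIFO total faults: 6
--- LRU ---
  step 0: ref 4 -> FAULT, frames=[4,-,-,-] (faults so far: 1)
  step 1: ref 5 -> FAULT, frames=[4,5,-,-] (faults so far: 2)
  step 2: ref 1 -> FAULT, frames=[4,5,1,-] (faults so far: 3)
  step 3: ref 5 -> HIT, frames=[4,5,1,-] (faults so far: 3)
  step 4: ref 3 -> FAULT, frames=[4,5,1,3] (faults so far: 4)
  step 5: ref 5 -> HIT, frames=[4,5,1,3] (faults so far: 4)
  step 6: ref 5 -> HIT, frames=[4,5,1,3] (faults so far: 4)
  step 7: ref 3 -> HIT, frames=[4,5,1,3] (faults so far: 4)
  step 8: ref 3 -> HIT, frames=[4,5,1,3] (faults so far: 4)
  step 9: ref 6 -> FAULT, evict 4, frames=[6,5,1,3] (faults so far: 5)
  step 10: ref 3 -> HIT, frames=[6,5,1,3] (faults so far: 5)
  step 11: ref 4 -> FAULT, evict 1, frames=[6,5,4,3] (faults so far: 6)
  step 12: ref 4 -> HIT, frames=[6,5,4,3] (faults so far: 6)
  step 13: ref 3 -> HIT, frames=[6,5,4,3] (faults so far: 6)
  step 14: ref 1 -> FAULT, evict 5, frames=[6,1,4,3] (faults so far: 7)
  step 15: ref 3 -> HIT, frames=[6,1,4,3] (faults so far: 7)
  LRU total faults: 7
--- Optimal ---
  step 0: ref 4 -> FAULT, frames=[4,-,-,-] (faults so far: 1)
  step 1: ref 5 -> FAULT, frames=[4,5,-,-] (faults so far: 2)
  step 2: ref 1 -> FAULT, frames=[4,5,1,-] (faults so far: 3)
  step 3: ref 5 -> HIT, frames=[4,5,1,-] (faults so far: 3)
  step 4: ref 3 -> FAULT, frames=[4,5,1,3] (faults so far: 4)
  step 5: ref 5 -> HIT, frames=[4,5,1,3] (faults so far: 4)
  step 6: ref 5 -> HIT, frames=[4,5,1,3] (faults so far: 4)
  step 7: ref 3 -> HIT, frames=[4,5,1,3] (faults so far: 4)
  step 8: ref 3 -> HIT, frames=[4,5,1,3] (faults so far: 4)
  step 9: ref 6 -> FAULT, evict 5, frames=[4,6,1,3] (faults so far: 5)
  step 10: ref 3 -> HIT, frames=[4,6,1,3] (faults so far: 5)
  step 11: ref 4 -> HIT, frames=[4,6,1,3] (faults so far: 5)
  step 12: ref 4 -> HIT, frames=[4,6,1,3] (faults so far: 5)
  step 13: ref 3 -> HIT, frames=[4,6,1,3] (faults so far: 5)
  step 14: ref 1 -> HIT, frames=[4,6,1,3] (faults so far: 5)
  step 15: ref 3 -> HIT, frames=[4,6,1,3] (faults so far: 5)
  Optimal total faults: 5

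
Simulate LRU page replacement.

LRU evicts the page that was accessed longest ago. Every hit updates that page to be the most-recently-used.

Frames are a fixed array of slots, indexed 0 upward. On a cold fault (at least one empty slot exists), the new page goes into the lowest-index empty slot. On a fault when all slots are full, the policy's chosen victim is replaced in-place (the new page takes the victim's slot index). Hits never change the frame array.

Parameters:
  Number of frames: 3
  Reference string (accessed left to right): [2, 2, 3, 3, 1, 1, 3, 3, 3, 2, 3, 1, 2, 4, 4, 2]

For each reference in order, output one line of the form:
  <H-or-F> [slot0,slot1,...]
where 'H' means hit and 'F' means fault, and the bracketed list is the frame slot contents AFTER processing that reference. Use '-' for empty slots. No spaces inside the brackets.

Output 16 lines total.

F [2,-,-]
H [2,-,-]
F [2,3,-]
H [2,3,-]
F [2,3,1]
H [2,3,1]
H [2,3,1]
H [2,3,1]
H [2,3,1]
H [2,3,1]
H [2,3,1]
H [2,3,1]
H [2,3,1]
F [2,4,1]
H [2,4,1]
H [2,4,1]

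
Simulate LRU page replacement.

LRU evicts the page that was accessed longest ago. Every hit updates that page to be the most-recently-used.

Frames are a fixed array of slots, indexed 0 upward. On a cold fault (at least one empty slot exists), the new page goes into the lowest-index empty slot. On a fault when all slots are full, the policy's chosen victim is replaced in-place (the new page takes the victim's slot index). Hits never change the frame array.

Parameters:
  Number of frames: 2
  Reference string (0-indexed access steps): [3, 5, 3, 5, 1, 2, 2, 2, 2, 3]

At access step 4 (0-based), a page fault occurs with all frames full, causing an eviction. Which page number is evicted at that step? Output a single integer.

Answer: 3

Derivation:
Step 0: ref 3 -> FAULT, frames=[3,-]
Step 1: ref 5 -> FAULT, frames=[3,5]
Step 2: ref 3 -> HIT, frames=[3,5]
Step 3: ref 5 -> HIT, frames=[3,5]
Step 4: ref 1 -> FAULT, evict 3, frames=[1,5]
At step 4: evicted page 3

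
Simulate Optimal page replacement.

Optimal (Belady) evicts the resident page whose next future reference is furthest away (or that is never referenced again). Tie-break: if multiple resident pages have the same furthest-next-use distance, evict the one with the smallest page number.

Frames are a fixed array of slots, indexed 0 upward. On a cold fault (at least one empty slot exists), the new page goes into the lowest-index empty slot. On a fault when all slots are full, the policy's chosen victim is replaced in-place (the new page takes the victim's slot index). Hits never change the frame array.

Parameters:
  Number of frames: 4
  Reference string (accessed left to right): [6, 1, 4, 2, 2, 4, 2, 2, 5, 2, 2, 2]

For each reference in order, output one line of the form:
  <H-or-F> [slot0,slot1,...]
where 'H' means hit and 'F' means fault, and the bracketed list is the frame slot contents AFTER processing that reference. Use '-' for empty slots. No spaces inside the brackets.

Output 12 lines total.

F [6,-,-,-]
F [6,1,-,-]
F [6,1,4,-]
F [6,1,4,2]
H [6,1,4,2]
H [6,1,4,2]
H [6,1,4,2]
H [6,1,4,2]
F [6,5,4,2]
H [6,5,4,2]
H [6,5,4,2]
H [6,5,4,2]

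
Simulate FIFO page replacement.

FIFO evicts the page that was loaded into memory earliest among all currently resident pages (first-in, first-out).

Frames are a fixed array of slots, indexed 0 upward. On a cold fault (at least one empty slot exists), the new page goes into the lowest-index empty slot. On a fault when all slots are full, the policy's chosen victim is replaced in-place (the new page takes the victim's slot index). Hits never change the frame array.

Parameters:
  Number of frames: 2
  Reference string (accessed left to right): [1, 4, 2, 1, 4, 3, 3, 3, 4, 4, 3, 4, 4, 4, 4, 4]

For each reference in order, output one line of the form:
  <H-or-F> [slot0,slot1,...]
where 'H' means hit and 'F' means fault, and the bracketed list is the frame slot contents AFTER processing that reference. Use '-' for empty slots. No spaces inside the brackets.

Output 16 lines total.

F [1,-]
F [1,4]
F [2,4]
F [2,1]
F [4,1]
F [4,3]
H [4,3]
H [4,3]
H [4,3]
H [4,3]
H [4,3]
H [4,3]
H [4,3]
H [4,3]
H [4,3]
H [4,3]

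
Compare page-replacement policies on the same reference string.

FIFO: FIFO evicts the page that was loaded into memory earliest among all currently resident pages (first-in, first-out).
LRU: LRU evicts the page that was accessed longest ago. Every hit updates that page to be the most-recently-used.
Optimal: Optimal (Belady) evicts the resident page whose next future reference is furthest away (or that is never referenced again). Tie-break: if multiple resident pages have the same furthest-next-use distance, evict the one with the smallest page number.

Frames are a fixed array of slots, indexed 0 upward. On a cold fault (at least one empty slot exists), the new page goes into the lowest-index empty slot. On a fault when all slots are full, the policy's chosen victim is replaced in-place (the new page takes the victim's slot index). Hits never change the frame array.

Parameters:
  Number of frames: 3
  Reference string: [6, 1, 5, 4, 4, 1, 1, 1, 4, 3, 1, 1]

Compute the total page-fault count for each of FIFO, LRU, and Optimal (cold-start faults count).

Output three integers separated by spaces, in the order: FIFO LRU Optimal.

Answer: 6 5 5

Derivation:
--- FIFO ---
  step 0: ref 6 -> FAULT, frames=[6,-,-] (faults so far: 1)
  step 1: ref 1 -> FAULT, frames=[6,1,-] (faults so far: 2)
  step 2: ref 5 -> FAULT, frames=[6,1,5] (faults so far: 3)
  step 3: ref 4 -> FAULT, evict 6, frames=[4,1,5] (faults so far: 4)
  step 4: ref 4 -> HIT, frames=[4,1,5] (faults so far: 4)
  step 5: ref 1 -> HIT, frames=[4,1,5] (faults so far: 4)
  step 6: ref 1 -> HIT, frames=[4,1,5] (faults so far: 4)
  step 7: ref 1 -> HIT, frames=[4,1,5] (faults so far: 4)
  step 8: ref 4 -> HIT, frames=[4,1,5] (faults so far: 4)
  step 9: ref 3 -> FAULT, evict 1, frames=[4,3,5] (faults so far: 5)
  step 10: ref 1 -> FAULT, evict 5, frames=[4,3,1] (faults so far: 6)
  step 11: ref 1 -> HIT, frames=[4,3,1] (faults so far: 6)
  FIFO total faults: 6
--- LRU ---
  step 0: ref 6 -> FAULT, frames=[6,-,-] (faults so far: 1)
  step 1: ref 1 -> FAULT, frames=[6,1,-] (faults so far: 2)
  step 2: ref 5 -> FAULT, frames=[6,1,5] (faults so far: 3)
  step 3: ref 4 -> FAULT, evict 6, frames=[4,1,5] (faults so far: 4)
  step 4: ref 4 -> HIT, frames=[4,1,5] (faults so far: 4)
  step 5: ref 1 -> HIT, frames=[4,1,5] (faults so far: 4)
  step 6: ref 1 -> HIT, frames=[4,1,5] (faults so far: 4)
  step 7: ref 1 -> HIT, frames=[4,1,5] (faults so far: 4)
  step 8: ref 4 -> HIT, frames=[4,1,5] (faults so far: 4)
  step 9: ref 3 -> FAULT, evict 5, frames=[4,1,3] (faults so far: 5)
  step 10: ref 1 -> HIT, frames=[4,1,3] (faults so far: 5)
  step 11: ref 1 -> HIT, frames=[4,1,3] (faults so far: 5)
  LRU total faults: 5
--- Optimal ---
  step 0: ref 6 -> FAULT, frames=[6,-,-] (faults so far: 1)
  step 1: ref 1 -> FAULT, frames=[6,1,-] (faults so far: 2)
  step 2: ref 5 -> FAULT, frames=[6,1,5] (faults so far: 3)
  step 3: ref 4 -> FAULT, evict 5, frames=[6,1,4] (faults so far: 4)
  step 4: ref 4 -> HIT, frames=[6,1,4] (faults so far: 4)
  step 5: ref 1 -> HIT, frames=[6,1,4] (faults so far: 4)
  step 6: ref 1 -> HIT, frames=[6,1,4] (faults so far: 4)
  step 7: ref 1 -> HIT, frames=[6,1,4] (faults so far: 4)
  step 8: ref 4 -> HIT, frames=[6,1,4] (faults so far: 4)
  step 9: ref 3 -> FAULT, evict 4, frames=[6,1,3] (faults so far: 5)
  step 10: ref 1 -> HIT, frames=[6,1,3] (faults so far: 5)
  step 11: ref 1 -> HIT, frames=[6,1,3] (faults so far: 5)
  Optimal total faults: 5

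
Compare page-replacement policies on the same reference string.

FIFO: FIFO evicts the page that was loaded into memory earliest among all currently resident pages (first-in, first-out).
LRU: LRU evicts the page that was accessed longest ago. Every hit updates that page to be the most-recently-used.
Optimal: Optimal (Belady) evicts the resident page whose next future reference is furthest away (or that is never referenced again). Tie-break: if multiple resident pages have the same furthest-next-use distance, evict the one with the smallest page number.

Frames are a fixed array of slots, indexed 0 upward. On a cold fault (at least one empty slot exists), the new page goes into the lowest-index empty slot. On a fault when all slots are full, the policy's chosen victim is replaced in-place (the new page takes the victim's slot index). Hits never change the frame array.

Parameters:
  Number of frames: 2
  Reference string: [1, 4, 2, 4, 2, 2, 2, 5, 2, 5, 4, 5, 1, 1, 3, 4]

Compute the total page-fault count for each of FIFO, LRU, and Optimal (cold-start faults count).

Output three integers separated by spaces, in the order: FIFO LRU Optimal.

Answer: 8 8 7

Derivation:
--- FIFO ---
  step 0: ref 1 -> FAULT, frames=[1,-] (faults so far: 1)
  step 1: ref 4 -> FAULT, frames=[1,4] (faults so far: 2)
  step 2: ref 2 -> FAULT, evict 1, frames=[2,4] (faults so far: 3)
  step 3: ref 4 -> HIT, frames=[2,4] (faults so far: 3)
  step 4: ref 2 -> HIT, frames=[2,4] (faults so far: 3)
  step 5: ref 2 -> HIT, frames=[2,4] (faults so far: 3)
  step 6: ref 2 -> HIT, frames=[2,4] (faults so far: 3)
  step 7: ref 5 -> FAULT, evict 4, frames=[2,5] (faults so far: 4)
  step 8: ref 2 -> HIT, frames=[2,5] (faults so far: 4)
  step 9: ref 5 -> HIT, frames=[2,5] (faults so far: 4)
  step 10: ref 4 -> FAULT, evict 2, frames=[4,5] (faults so far: 5)
  step 11: ref 5 -> HIT, frames=[4,5] (faults so far: 5)
  step 12: ref 1 -> FAULT, evict 5, frames=[4,1] (faults so far: 6)
  step 13: ref 1 -> HIT, frames=[4,1] (faults so far: 6)
  step 14: ref 3 -> FAULT, evict 4, frames=[3,1] (faults so far: 7)
  step 15: ref 4 -> FAULT, evict 1, frames=[3,4] (faults so far: 8)
  FIFO total faults: 8
--- LRU ---
  step 0: ref 1 -> FAULT, frames=[1,-] (faults so far: 1)
  step 1: ref 4 -> FAULT, frames=[1,4] (faults so far: 2)
  step 2: ref 2 -> FAULT, evict 1, frames=[2,4] (faults so far: 3)
  step 3: ref 4 -> HIT, frames=[2,4] (faults so far: 3)
  step 4: ref 2 -> HIT, frames=[2,4] (faults so far: 3)
  step 5: ref 2 -> HIT, frames=[2,4] (faults so far: 3)
  step 6: ref 2 -> HIT, frames=[2,4] (faults so far: 3)
  step 7: ref 5 -> FAULT, evict 4, frames=[2,5] (faults so far: 4)
  step 8: ref 2 -> HIT, frames=[2,5] (faults so far: 4)
  step 9: ref 5 -> HIT, frames=[2,5] (faults so far: 4)
  step 10: ref 4 -> FAULT, evict 2, frames=[4,5] (faults so far: 5)
  step 11: ref 5 -> HIT, frames=[4,5] (faults so far: 5)
  step 12: ref 1 -> FAULT, evict 4, frames=[1,5] (faults so far: 6)
  step 13: ref 1 -> HIT, frames=[1,5] (faults so far: 6)
  step 14: ref 3 -> FAULT, evict 5, frames=[1,3] (faults so far: 7)
  step 15: ref 4 -> FAULT, evict 1, frames=[4,3] (faults so far: 8)
  LRU total faults: 8
--- Optimal ---
  step 0: ref 1 -> FAULT, frames=[1,-] (faults so far: 1)
  step 1: ref 4 -> FAULT, frames=[1,4] (faults so far: 2)
  step 2: ref 2 -> FAULT, evict 1, frames=[2,4] (faults so far: 3)
  step 3: ref 4 -> HIT, frames=[2,4] (faults so far: 3)
  step 4: ref 2 -> HIT, frames=[2,4] (faults so far: 3)
  step 5: ref 2 -> HIT, frames=[2,4] (faults so far: 3)
  step 6: ref 2 -> HIT, frames=[2,4] (faults so far: 3)
  step 7: ref 5 -> FAULT, evict 4, frames=[2,5] (faults so far: 4)
  step 8: ref 2 -> HIT, frames=[2,5] (faults so far: 4)
  step 9: ref 5 -> HIT, frames=[2,5] (faults so far: 4)
  step 10: ref 4 -> FAULT, evict 2, frames=[4,5] (faults so far: 5)
  step 11: ref 5 -> HIT, frames=[4,5] (faults so far: 5)
  step 12: ref 1 -> FAULT, evict 5, frames=[4,1] (faults so far: 6)
  step 13: ref 1 -> HIT, frames=[4,1] (faults so far: 6)
  step 14: ref 3 -> FAULT, evict 1, frames=[4,3] (faults so far: 7)
  step 15: ref 4 -> HIT, frames=[4,3] (faults so far: 7)
  Optimal total faults: 7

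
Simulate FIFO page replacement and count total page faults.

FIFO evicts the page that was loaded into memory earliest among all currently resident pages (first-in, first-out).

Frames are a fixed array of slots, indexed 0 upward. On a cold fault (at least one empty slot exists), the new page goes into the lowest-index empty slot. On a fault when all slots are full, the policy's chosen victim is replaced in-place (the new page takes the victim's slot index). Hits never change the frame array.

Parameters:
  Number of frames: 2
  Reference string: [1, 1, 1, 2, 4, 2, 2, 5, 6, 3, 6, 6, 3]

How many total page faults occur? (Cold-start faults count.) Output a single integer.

Answer: 6

Derivation:
Step 0: ref 1 → FAULT, frames=[1,-]
Step 1: ref 1 → HIT, frames=[1,-]
Step 2: ref 1 → HIT, frames=[1,-]
Step 3: ref 2 → FAULT, frames=[1,2]
Step 4: ref 4 → FAULT (evict 1), frames=[4,2]
Step 5: ref 2 → HIT, frames=[4,2]
Step 6: ref 2 → HIT, frames=[4,2]
Step 7: ref 5 → FAULT (evict 2), frames=[4,5]
Step 8: ref 6 → FAULT (evict 4), frames=[6,5]
Step 9: ref 3 → FAULT (evict 5), frames=[6,3]
Step 10: ref 6 → HIT, frames=[6,3]
Step 11: ref 6 → HIT, frames=[6,3]
Step 12: ref 3 → HIT, frames=[6,3]
Total faults: 6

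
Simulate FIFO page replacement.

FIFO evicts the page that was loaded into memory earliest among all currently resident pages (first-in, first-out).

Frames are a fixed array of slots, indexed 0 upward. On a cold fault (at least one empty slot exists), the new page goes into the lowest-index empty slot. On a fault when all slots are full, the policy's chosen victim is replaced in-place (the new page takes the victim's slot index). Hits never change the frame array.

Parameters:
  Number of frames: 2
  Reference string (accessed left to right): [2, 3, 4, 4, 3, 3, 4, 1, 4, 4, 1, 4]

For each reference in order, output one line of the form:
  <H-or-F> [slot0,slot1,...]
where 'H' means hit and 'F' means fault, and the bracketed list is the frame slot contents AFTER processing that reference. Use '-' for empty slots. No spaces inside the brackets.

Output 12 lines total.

F [2,-]
F [2,3]
F [4,3]
H [4,3]
H [4,3]
H [4,3]
H [4,3]
F [4,1]
H [4,1]
H [4,1]
H [4,1]
H [4,1]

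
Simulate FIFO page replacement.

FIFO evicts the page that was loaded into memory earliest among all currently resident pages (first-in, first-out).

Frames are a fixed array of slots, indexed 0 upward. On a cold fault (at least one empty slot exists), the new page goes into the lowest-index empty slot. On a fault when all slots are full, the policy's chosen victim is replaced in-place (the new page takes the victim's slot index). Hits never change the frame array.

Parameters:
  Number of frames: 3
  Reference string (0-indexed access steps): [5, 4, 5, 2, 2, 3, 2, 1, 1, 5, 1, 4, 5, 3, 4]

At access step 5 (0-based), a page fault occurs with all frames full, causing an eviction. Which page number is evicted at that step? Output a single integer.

Answer: 5

Derivation:
Step 0: ref 5 -> FAULT, frames=[5,-,-]
Step 1: ref 4 -> FAULT, frames=[5,4,-]
Step 2: ref 5 -> HIT, frames=[5,4,-]
Step 3: ref 2 -> FAULT, frames=[5,4,2]
Step 4: ref 2 -> HIT, frames=[5,4,2]
Step 5: ref 3 -> FAULT, evict 5, frames=[3,4,2]
At step 5: evicted page 5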